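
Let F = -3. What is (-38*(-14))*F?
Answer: -1596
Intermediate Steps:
(-38*(-14))*F = -38*(-14)*(-3) = 532*(-3) = -1596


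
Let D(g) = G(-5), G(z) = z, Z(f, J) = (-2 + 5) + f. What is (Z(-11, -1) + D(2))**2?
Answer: 169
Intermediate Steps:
Z(f, J) = 3 + f
D(g) = -5
(Z(-11, -1) + D(2))**2 = ((3 - 11) - 5)**2 = (-8 - 5)**2 = (-13)**2 = 169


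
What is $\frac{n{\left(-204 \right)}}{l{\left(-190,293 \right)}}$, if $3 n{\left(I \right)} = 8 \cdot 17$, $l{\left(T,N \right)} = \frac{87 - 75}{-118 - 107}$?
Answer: $-850$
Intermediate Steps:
$l{\left(T,N \right)} = - \frac{4}{75}$ ($l{\left(T,N \right)} = \frac{12}{-225} = 12 \left(- \frac{1}{225}\right) = - \frac{4}{75}$)
$n{\left(I \right)} = \frac{136}{3}$ ($n{\left(I \right)} = \frac{8 \cdot 17}{3} = \frac{1}{3} \cdot 136 = \frac{136}{3}$)
$\frac{n{\left(-204 \right)}}{l{\left(-190,293 \right)}} = \frac{136}{3 \left(- \frac{4}{75}\right)} = \frac{136}{3} \left(- \frac{75}{4}\right) = -850$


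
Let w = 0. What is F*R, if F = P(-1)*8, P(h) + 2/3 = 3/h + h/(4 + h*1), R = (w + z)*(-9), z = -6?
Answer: -1728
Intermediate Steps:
R = 54 (R = (0 - 6)*(-9) = -6*(-9) = 54)
P(h) = -⅔ + 3/h + h/(4 + h) (P(h) = -⅔ + (3/h + h/(4 + h*1)) = -⅔ + (3/h + h/(4 + h)) = -⅔ + 3/h + h/(4 + h))
F = -32 (F = ((⅓)*(36 - 1 + (-1)²)/(-1*(4 - 1)))*8 = ((⅓)*(-1)*(36 - 1 + 1)/3)*8 = ((⅓)*(-1)*(⅓)*36)*8 = -4*8 = -32)
F*R = -32*54 = -1728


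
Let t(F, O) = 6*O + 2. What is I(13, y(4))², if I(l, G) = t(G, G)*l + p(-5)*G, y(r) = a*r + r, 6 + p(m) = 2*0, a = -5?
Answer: 1267876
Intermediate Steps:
p(m) = -6 (p(m) = -6 + 2*0 = -6 + 0 = -6)
t(F, O) = 2 + 6*O
y(r) = -4*r (y(r) = -5*r + r = -4*r)
I(l, G) = -6*G + l*(2 + 6*G) (I(l, G) = (2 + 6*G)*l - 6*G = l*(2 + 6*G) - 6*G = -6*G + l*(2 + 6*G))
I(13, y(4))² = (-(-24)*4 + 2*13*(1 + 3*(-4*4)))² = (-6*(-16) + 2*13*(1 + 3*(-16)))² = (96 + 2*13*(1 - 48))² = (96 + 2*13*(-47))² = (96 - 1222)² = (-1126)² = 1267876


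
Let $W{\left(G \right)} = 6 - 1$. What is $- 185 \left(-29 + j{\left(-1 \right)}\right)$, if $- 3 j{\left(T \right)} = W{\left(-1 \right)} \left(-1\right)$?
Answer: $\frac{15170}{3} \approx 5056.7$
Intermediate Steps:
$W{\left(G \right)} = 5$
$j{\left(T \right)} = \frac{5}{3}$ ($j{\left(T \right)} = - \frac{5 \left(-1\right)}{3} = \left(- \frac{1}{3}\right) \left(-5\right) = \frac{5}{3}$)
$- 185 \left(-29 + j{\left(-1 \right)}\right) = - 185 \left(-29 + \frac{5}{3}\right) = \left(-185\right) \left(- \frac{82}{3}\right) = \frac{15170}{3}$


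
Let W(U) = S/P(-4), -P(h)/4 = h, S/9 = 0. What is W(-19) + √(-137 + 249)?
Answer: 4*√7 ≈ 10.583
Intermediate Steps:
S = 0 (S = 9*0 = 0)
P(h) = -4*h
W(U) = 0 (W(U) = 0/((-4*(-4))) = 0/16 = 0*(1/16) = 0)
W(-19) + √(-137 + 249) = 0 + √(-137 + 249) = 0 + √112 = 0 + 4*√7 = 4*√7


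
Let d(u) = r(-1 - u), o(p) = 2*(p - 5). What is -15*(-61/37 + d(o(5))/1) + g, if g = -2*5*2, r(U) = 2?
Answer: -935/37 ≈ -25.270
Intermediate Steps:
o(p) = -10 + 2*p (o(p) = 2*(-5 + p) = -10 + 2*p)
g = -20 (g = -10*2 = -20)
d(u) = 2
-15*(-61/37 + d(o(5))/1) + g = -15*(-61/37 + 2/1) - 20 = -15*(-61*1/37 + 2*1) - 20 = -15*(-61/37 + 2) - 20 = -15*13/37 - 20 = -195/37 - 20 = -935/37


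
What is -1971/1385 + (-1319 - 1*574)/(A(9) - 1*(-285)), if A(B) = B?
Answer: -1067093/135730 ≈ -7.8619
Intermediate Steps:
-1971/1385 + (-1319 - 1*574)/(A(9) - 1*(-285)) = -1971/1385 + (-1319 - 1*574)/(9 - 1*(-285)) = -1971*1/1385 + (-1319 - 574)/(9 + 285) = -1971/1385 - 1893/294 = -1971/1385 - 1893*1/294 = -1971/1385 - 631/98 = -1067093/135730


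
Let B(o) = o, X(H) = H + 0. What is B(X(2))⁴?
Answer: 16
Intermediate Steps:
X(H) = H
B(X(2))⁴ = 2⁴ = 16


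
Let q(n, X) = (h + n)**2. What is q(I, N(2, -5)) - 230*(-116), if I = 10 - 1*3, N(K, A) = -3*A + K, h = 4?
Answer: 26801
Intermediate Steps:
N(K, A) = K - 3*A
I = 7 (I = 10 - 3 = 7)
q(n, X) = (4 + n)**2
q(I, N(2, -5)) - 230*(-116) = (4 + 7)**2 - 230*(-116) = 11**2 + 26680 = 121 + 26680 = 26801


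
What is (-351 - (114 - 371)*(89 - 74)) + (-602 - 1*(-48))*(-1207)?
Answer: 672182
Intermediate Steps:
(-351 - (114 - 371)*(89 - 74)) + (-602 - 1*(-48))*(-1207) = (-351 - (-257)*15) + (-602 + 48)*(-1207) = (-351 - 1*(-3855)) - 554*(-1207) = (-351 + 3855) + 668678 = 3504 + 668678 = 672182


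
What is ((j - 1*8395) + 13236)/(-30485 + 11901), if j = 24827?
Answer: -7417/4646 ≈ -1.5964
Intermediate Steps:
((j - 1*8395) + 13236)/(-30485 + 11901) = ((24827 - 1*8395) + 13236)/(-30485 + 11901) = ((24827 - 8395) + 13236)/(-18584) = (16432 + 13236)*(-1/18584) = 29668*(-1/18584) = -7417/4646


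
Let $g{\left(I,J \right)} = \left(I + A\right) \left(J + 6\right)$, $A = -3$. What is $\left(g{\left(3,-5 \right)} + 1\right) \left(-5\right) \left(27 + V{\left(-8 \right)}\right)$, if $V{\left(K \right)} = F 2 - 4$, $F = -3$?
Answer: $-85$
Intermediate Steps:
$V{\left(K \right)} = -10$ ($V{\left(K \right)} = \left(-3\right) 2 - 4 = -6 - 4 = -10$)
$g{\left(I,J \right)} = \left(-3 + I\right) \left(6 + J\right)$ ($g{\left(I,J \right)} = \left(I - 3\right) \left(J + 6\right) = \left(-3 + I\right) \left(6 + J\right)$)
$\left(g{\left(3,-5 \right)} + 1\right) \left(-5\right) \left(27 + V{\left(-8 \right)}\right) = \left(\left(-18 - -15 + 6 \cdot 3 + 3 \left(-5\right)\right) + 1\right) \left(-5\right) \left(27 - 10\right) = \left(\left(-18 + 15 + 18 - 15\right) + 1\right) \left(-5\right) 17 = \left(0 + 1\right) \left(-5\right) 17 = 1 \left(-5\right) 17 = \left(-5\right) 17 = -85$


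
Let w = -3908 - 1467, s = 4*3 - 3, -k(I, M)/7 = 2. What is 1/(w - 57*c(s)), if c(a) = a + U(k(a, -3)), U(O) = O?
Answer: -1/5090 ≈ -0.00019646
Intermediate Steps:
k(I, M) = -14 (k(I, M) = -7*2 = -14)
s = 9 (s = 12 - 3 = 9)
c(a) = -14 + a (c(a) = a - 14 = -14 + a)
w = -5375
1/(w - 57*c(s)) = 1/(-5375 - 57*(-14 + 9)) = 1/(-5375 - 57*(-5)) = 1/(-5375 + 285) = 1/(-5090) = -1/5090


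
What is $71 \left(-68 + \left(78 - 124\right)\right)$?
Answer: $-8094$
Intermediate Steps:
$71 \left(-68 + \left(78 - 124\right)\right) = 71 \left(-68 - 46\right) = 71 \left(-114\right) = -8094$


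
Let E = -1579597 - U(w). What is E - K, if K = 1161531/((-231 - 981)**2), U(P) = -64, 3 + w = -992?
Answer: -257805187187/163216 ≈ -1.5795e+6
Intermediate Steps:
w = -995 (w = -3 - 992 = -995)
E = -1579533 (E = -1579597 - 1*(-64) = -1579597 + 64 = -1579533)
K = 129059/163216 (K = 1161531/((-1212)**2) = 1161531/1468944 = 1161531*(1/1468944) = 129059/163216 ≈ 0.79072)
E - K = -1579533 - 1*129059/163216 = -1579533 - 129059/163216 = -257805187187/163216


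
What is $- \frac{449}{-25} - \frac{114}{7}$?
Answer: $\frac{293}{175} \approx 1.6743$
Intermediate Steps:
$- \frac{449}{-25} - \frac{114}{7} = \left(-449\right) \left(- \frac{1}{25}\right) - \frac{114}{7} = \frac{449}{25} - \frac{114}{7} = \frac{293}{175}$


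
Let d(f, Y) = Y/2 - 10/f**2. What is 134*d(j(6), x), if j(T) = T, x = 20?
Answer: 11725/9 ≈ 1302.8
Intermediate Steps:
d(f, Y) = Y/2 - 10/f**2 (d(f, Y) = Y*(1/2) - 10/f**2 = Y/2 - 10/f**2)
134*d(j(6), x) = 134*((1/2)*20 - 10/6**2) = 134*(10 - 10*1/36) = 134*(10 - 5/18) = 134*(175/18) = 11725/9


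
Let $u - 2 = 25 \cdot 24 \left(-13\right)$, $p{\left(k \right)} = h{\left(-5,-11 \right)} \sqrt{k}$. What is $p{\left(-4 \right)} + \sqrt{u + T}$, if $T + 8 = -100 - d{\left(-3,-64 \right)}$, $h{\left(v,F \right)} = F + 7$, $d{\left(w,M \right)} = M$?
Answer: $i \left(-8 + \sqrt{7842}\right) \approx 80.555 i$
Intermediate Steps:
$h{\left(v,F \right)} = 7 + F$
$T = -44$ ($T = -8 - 36 = -44$)
$p{\left(k \right)} = - 4 \sqrt{k}$ ($p{\left(k \right)} = \left(7 - 11\right) \sqrt{k} = - 4 \sqrt{k}$)
$u = -7798$ ($u = 2 + 25 \cdot 24 \left(-13\right) = 2 + 600 \left(-13\right) = 2 - 7800 = -7798$)
$p{\left(-4 \right)} + \sqrt{u + T} = - 4 \sqrt{-4} + \sqrt{-7798 - 44} = - 4 \cdot 2 i + \sqrt{-7842} = - 8 i + i \sqrt{7842}$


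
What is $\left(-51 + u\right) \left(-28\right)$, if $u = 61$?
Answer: $-280$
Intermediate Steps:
$\left(-51 + u\right) \left(-28\right) = \left(-51 + 61\right) \left(-28\right) = 10 \left(-28\right) = -280$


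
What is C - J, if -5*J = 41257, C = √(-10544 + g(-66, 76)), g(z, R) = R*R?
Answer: 41257/5 + 4*I*√298 ≈ 8251.4 + 69.051*I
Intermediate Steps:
g(z, R) = R²
C = 4*I*√298 (C = √(-10544 + 76²) = √(-10544 + 5776) = √(-4768) = 4*I*√298 ≈ 69.051*I)
J = -41257/5 (J = -⅕*41257 = -41257/5 ≈ -8251.4)
C - J = 4*I*√298 - 1*(-41257/5) = 4*I*√298 + 41257/5 = 41257/5 + 4*I*√298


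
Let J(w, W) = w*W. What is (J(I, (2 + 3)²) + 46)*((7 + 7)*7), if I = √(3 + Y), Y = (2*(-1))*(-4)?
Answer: 4508 + 2450*√11 ≈ 12634.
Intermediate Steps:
Y = 8 (Y = -2*(-4) = 8)
I = √11 (I = √(3 + 8) = √11 ≈ 3.3166)
J(w, W) = W*w
(J(I, (2 + 3)²) + 46)*((7 + 7)*7) = ((2 + 3)²*√11 + 46)*((7 + 7)*7) = (5²*√11 + 46)*(14*7) = (25*√11 + 46)*98 = (46 + 25*√11)*98 = 4508 + 2450*√11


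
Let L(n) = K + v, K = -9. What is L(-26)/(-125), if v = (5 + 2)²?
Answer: -8/25 ≈ -0.32000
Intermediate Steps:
v = 49 (v = 7² = 49)
L(n) = 40 (L(n) = -9 + 49 = 40)
L(-26)/(-125) = 40/(-125) = 40*(-1/125) = -8/25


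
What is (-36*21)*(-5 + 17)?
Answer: -9072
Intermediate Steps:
(-36*21)*(-5 + 17) = -756*12 = -9072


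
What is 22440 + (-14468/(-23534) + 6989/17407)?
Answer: 4596552274161/204828169 ≈ 22441.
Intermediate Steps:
22440 + (-14468/(-23534) + 6989/17407) = 22440 + (-14468*(-1/23534) + 6989*(1/17407)) = 22440 + (7234/11767 + 6989/17407) = 22440 + 208161801/204828169 = 4596552274161/204828169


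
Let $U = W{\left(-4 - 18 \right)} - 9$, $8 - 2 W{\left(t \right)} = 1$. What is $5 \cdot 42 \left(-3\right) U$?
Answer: $3465$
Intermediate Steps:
$W{\left(t \right)} = \frac{7}{2}$ ($W{\left(t \right)} = 4 - \frac{1}{2} = \frac{7}{2}$)
$U = - \frac{11}{2}$ ($U = \frac{7}{2} - 9 = - \frac{11}{2} \approx -5.5$)
$5 \cdot 42 \left(-3\right) U = 5 \cdot 42 \left(-3\right) \left(- \frac{11}{2}\right) = 210 \left(-3\right) \left(- \frac{11}{2}\right) = \left(-630\right) \left(- \frac{11}{2}\right) = 3465$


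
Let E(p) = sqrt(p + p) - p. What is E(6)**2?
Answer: 48 - 24*sqrt(3) ≈ 6.4308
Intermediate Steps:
E(p) = -p + sqrt(2)*sqrt(p) (E(p) = sqrt(2*p) - p = sqrt(2)*sqrt(p) - p = -p + sqrt(2)*sqrt(p))
E(6)**2 = (-1*6 + sqrt(2)*sqrt(6))**2 = (-6 + 2*sqrt(3))**2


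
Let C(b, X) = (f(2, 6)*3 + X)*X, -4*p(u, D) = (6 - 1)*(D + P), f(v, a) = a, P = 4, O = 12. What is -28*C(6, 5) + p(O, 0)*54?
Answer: -3490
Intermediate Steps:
p(u, D) = -5 - 5*D/4 (p(u, D) = -(6 - 1)*(D + 4)/4 = -5*(4 + D)/4 = -(20 + 5*D)/4 = -5 - 5*D/4)
C(b, X) = X*(18 + X) (C(b, X) = (6*3 + X)*X = (18 + X)*X = X*(18 + X))
-28*C(6, 5) + p(O, 0)*54 = -140*(18 + 5) + (-5 - 5/4*0)*54 = -140*23 + (-5 + 0)*54 = -28*115 - 5*54 = -3220 - 270 = -3490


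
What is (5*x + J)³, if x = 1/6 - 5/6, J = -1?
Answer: -2197/27 ≈ -81.370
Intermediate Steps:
x = -⅔ (x = 1*(⅙) - 5*⅙ = ⅙ - ⅚ = -⅔ ≈ -0.66667)
(5*x + J)³ = (5*(-⅔) - 1)³ = (-10/3 - 1)³ = (-13/3)³ = -2197/27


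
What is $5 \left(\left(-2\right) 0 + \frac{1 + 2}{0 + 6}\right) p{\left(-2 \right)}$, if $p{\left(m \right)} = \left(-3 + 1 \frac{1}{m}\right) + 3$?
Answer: $- \frac{5}{4} \approx -1.25$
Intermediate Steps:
$p{\left(m \right)} = \frac{1}{m}$ ($p{\left(m \right)} = \left(-3 + \frac{1}{m}\right) + 3 = \frac{1}{m}$)
$5 \left(\left(-2\right) 0 + \frac{1 + 2}{0 + 6}\right) p{\left(-2 \right)} = \frac{5 \left(\left(-2\right) 0 + \frac{1 + 2}{0 + 6}\right)}{-2} = 5 \left(0 + \frac{3}{6}\right) \left(- \frac{1}{2}\right) = 5 \left(0 + 3 \cdot \frac{1}{6}\right) \left(- \frac{1}{2}\right) = 5 \left(0 + \frac{1}{2}\right) \left(- \frac{1}{2}\right) = 5 \cdot \frac{1}{2} \left(- \frac{1}{2}\right) = \frac{5}{2} \left(- \frac{1}{2}\right) = - \frac{5}{4}$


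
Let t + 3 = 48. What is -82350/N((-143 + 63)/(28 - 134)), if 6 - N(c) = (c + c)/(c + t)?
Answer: -19969875/1447 ≈ -13801.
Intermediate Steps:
t = 45 (t = -3 + 48 = 45)
N(c) = 6 - 2*c/(45 + c) (N(c) = 6 - (c + c)/(c + 45) = 6 - 2*c/(45 + c))
-82350/N((-143 + 63)/(28 - 134)) = -82350*(45 + (-143 + 63)/(28 - 134))/(2*(135 + 2*((-143 + 63)/(28 - 134)))) = -82350*(45 - 80/(-106))/(2*(135 + 2*(-80/(-106)))) = -82350*(45 - 80*(-1/106))/(2*(135 + 2*(-80*(-1/106)))) = -82350*(45 + 40/53)/(2*(135 + 2*(40/53))) = -82350*2425/(106*(135 + 80/53)) = -82350/(2*(53/2425)*(7235/53)) = -82350/2894/485 = -82350*485/2894 = -19969875/1447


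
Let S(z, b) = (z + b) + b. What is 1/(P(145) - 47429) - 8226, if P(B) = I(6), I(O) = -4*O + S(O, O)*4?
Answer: -389756107/47381 ≈ -8226.0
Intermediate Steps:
S(z, b) = z + 2*b (S(z, b) = (b + z) + b = z + 2*b)
I(O) = 8*O (I(O) = -4*O + (O + 2*O)*4 = -4*O + (3*O)*4 = -4*O + 12*O = 8*O)
P(B) = 48 (P(B) = 8*6 = 48)
1/(P(145) - 47429) - 8226 = 1/(48 - 47429) - 8226 = 1/(-47381) - 8226 = -1/47381 - 8226 = -389756107/47381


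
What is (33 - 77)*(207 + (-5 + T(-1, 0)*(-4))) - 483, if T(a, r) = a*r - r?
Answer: -9371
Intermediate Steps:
T(a, r) = -r + a*r
(33 - 77)*(207 + (-5 + T(-1, 0)*(-4))) - 483 = (33 - 77)*(207 + (-5 + (0*(-1 - 1))*(-4))) - 483 = -44*(207 + (-5 + (0*(-2))*(-4))) - 483 = -44*(207 + (-5 + 0*(-4))) - 483 = -44*(207 + (-5 + 0)) - 483 = -44*(207 - 5) - 483 = -44*202 - 483 = -8888 - 483 = -9371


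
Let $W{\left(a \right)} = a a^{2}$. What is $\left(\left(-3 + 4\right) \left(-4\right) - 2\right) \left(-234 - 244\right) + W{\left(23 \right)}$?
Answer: $15035$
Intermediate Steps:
$W{\left(a \right)} = a^{3}$
$\left(\left(-3 + 4\right) \left(-4\right) - 2\right) \left(-234 - 244\right) + W{\left(23 \right)} = \left(\left(-3 + 4\right) \left(-4\right) - 2\right) \left(-234 - 244\right) + 23^{3} = \left(1 \left(-4\right) - 2\right) \left(-478\right) + 12167 = \left(-4 - 2\right) \left(-478\right) + 12167 = \left(-6\right) \left(-478\right) + 12167 = 2868 + 12167 = 15035$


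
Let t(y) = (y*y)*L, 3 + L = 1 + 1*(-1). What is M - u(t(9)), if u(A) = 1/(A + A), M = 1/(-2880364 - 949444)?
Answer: 1914661/930643344 ≈ 0.0020574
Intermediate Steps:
M = -1/3829808 (M = 1/(-3829808) = -1/3829808 ≈ -2.6111e-7)
L = -3 (L = -3 + (1 + 1*(-1)) = -3 + (1 - 1) = -3 + 0 = -3)
t(y) = -3*y² (t(y) = (y*y)*(-3) = y²*(-3) = -3*y²)
u(A) = 1/(2*A)
M - u(t(9)) = -1/3829808 - 1/(2*((-3*9²))) = -1/3829808 - 1/(2*((-3*81))) = -1/3829808 - 1/(2*(-243)) = -1/3829808 - (-1)/(2*243) = -1/3829808 - 1*(-1/486) = -1/3829808 + 1/486 = 1914661/930643344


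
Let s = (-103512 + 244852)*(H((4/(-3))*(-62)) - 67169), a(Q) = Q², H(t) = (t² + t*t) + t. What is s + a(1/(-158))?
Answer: -1696350993443431/224676 ≈ -7.5502e+9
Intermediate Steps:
H(t) = t + 2*t² (H(t) = (t² + t²) + t = 2*t² + t = t + 2*t²)
s = -67951890460/9 (s = (-103512 + 244852)*(((4/(-3))*(-62))*(1 + 2*((4/(-3))*(-62))) - 67169) = 141340*(((4*(-⅓))*(-62))*(1 + 2*((4*(-⅓))*(-62))) - 67169) = 141340*((-4/3*(-62))*(1 + 2*(-4/3*(-62))) - 67169) = 141340*(248*(1 + 2*(248/3))/3 - 67169) = 141340*(248*(1 + 496/3)/3 - 67169) = 141340*((248/3)*(499/3) - 67169) = 141340*(123752/9 - 67169) = 141340*(-480769/9) = -67951890460/9 ≈ -7.5502e+9)
s + a(1/(-158)) = -67951890460/9 + (1/(-158))² = -67951890460/9 + (-1/158)² = -67951890460/9 + 1/24964 = -1696350993443431/224676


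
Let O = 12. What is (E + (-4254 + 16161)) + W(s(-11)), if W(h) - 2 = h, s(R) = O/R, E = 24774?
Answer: 403501/11 ≈ 36682.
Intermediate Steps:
s(R) = 12/R
W(h) = 2 + h
(E + (-4254 + 16161)) + W(s(-11)) = (24774 + (-4254 + 16161)) + (2 + 12/(-11)) = (24774 + 11907) + (2 + 12*(-1/11)) = 36681 + (2 - 12/11) = 36681 + 10/11 = 403501/11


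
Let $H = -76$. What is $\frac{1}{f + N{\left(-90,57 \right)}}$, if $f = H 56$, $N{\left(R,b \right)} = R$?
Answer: $- \frac{1}{4346} \approx -0.0002301$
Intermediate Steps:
$f = -4256$ ($f = \left(-76\right) 56 = -4256$)
$\frac{1}{f + N{\left(-90,57 \right)}} = \frac{1}{-4256 - 90} = \frac{1}{-4346} = - \frac{1}{4346}$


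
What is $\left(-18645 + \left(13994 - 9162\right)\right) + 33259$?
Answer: $19446$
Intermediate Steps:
$\left(-18645 + \left(13994 - 9162\right)\right) + 33259 = \left(-18645 + 4832\right) + 33259 = -13813 + 33259 = 19446$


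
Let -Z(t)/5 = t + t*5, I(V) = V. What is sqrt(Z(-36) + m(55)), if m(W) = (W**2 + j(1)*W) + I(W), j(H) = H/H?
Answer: sqrt(4215) ≈ 64.923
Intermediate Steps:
j(H) = 1
Z(t) = -30*t (Z(t) = -5*(t + t*5) = -5*(t + 5*t) = -30*t)
m(W) = W**2 + 2*W (m(W) = (W**2 + 1*W) + W = (W**2 + W) + W = (W + W**2) + W = W**2 + 2*W)
sqrt(Z(-36) + m(55)) = sqrt(-30*(-36) + 55*(2 + 55)) = sqrt(1080 + 55*57) = sqrt(1080 + 3135) = sqrt(4215)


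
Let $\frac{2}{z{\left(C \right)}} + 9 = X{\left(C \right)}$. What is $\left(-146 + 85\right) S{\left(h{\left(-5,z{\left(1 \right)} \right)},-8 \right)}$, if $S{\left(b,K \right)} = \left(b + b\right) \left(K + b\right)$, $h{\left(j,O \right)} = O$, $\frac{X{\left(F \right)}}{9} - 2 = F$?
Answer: $\frac{8662}{81} \approx 106.94$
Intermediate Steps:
$X{\left(F \right)} = 18 + 9 F$
$z{\left(C \right)} = \frac{2}{9 + 9 C}$ ($z{\left(C \right)} = \frac{2}{-9 + \left(18 + 9 C\right)} = \frac{2}{9 + 9 C}$)
$S{\left(b,K \right)} = 2 b \left(K + b\right)$
$\left(-146 + 85\right) S{\left(h{\left(-5,z{\left(1 \right)} \right)},-8 \right)} = \left(-146 + 85\right) 2 \frac{2}{9 \left(1 + 1\right)} \left(-8 + \frac{2}{9 \left(1 + 1\right)}\right) = - 61 \cdot 2 \frac{2}{9 \cdot 2} \left(-8 + \frac{2}{9 \cdot 2}\right) = - 61 \cdot 2 \cdot \frac{2}{9} \cdot \frac{1}{2} \left(-8 + \frac{2}{9} \cdot \frac{1}{2}\right) = - 61 \cdot 2 \cdot \frac{1}{9} \left(-8 + \frac{1}{9}\right) = - 61 \cdot 2 \cdot \frac{1}{9} \left(- \frac{71}{9}\right) = \left(-61\right) \left(- \frac{142}{81}\right) = \frac{8662}{81}$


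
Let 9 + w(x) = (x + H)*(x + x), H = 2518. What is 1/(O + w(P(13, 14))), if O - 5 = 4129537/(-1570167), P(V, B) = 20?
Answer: 1570167/159392943635 ≈ 9.8509e-6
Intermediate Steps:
w(x) = -9 + 2*x*(2518 + x) (w(x) = -9 + (x + 2518)*(x + x) = -9 + (2518 + x)*(2*x) = -9 + 2*x*(2518 + x))
O = 3721298/1570167 (O = 5 + 4129537/(-1570167) = 5 + 4129537*(-1/1570167) = 5 - 4129537/1570167 = 3721298/1570167 ≈ 2.3700)
1/(O + w(P(13, 14))) = 1/(3721298/1570167 + (-9 + 2*20² + 5036*20)) = 1/(3721298/1570167 + (-9 + 2*400 + 100720)) = 1/(3721298/1570167 + (-9 + 800 + 100720)) = 1/(3721298/1570167 + 101511) = 1/(159392943635/1570167) = 1570167/159392943635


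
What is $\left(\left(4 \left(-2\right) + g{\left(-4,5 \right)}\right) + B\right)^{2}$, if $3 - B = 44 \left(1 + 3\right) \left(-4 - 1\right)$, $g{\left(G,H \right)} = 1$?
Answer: $767376$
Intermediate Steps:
$B = 883$ ($B = 3 - 44 \left(1 + 3\right) \left(-4 - 1\right) = 3 - 44 \cdot 4 \left(-5\right) = 3 - 44 \left(-20\right) = 3 - -880 = 3 + 880 = 883$)
$\left(\left(4 \left(-2\right) + g{\left(-4,5 \right)}\right) + B\right)^{2} = \left(\left(4 \left(-2\right) + 1\right) + 883\right)^{2} = \left(\left(-8 + 1\right) + 883\right)^{2} = \left(-7 + 883\right)^{2} = 876^{2} = 767376$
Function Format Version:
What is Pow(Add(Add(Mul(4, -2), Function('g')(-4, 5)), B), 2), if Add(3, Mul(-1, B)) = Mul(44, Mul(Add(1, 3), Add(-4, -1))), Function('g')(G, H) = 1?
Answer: 767376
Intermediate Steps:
B = 883 (B = Add(3, Mul(-1, Mul(44, Mul(Add(1, 3), Add(-4, -1))))) = Add(3, Mul(-1, Mul(44, Mul(4, -5)))) = Add(3, Mul(-1, Mul(44, -20))) = Add(3, Mul(-1, -880)) = Add(3, 880) = 883)
Pow(Add(Add(Mul(4, -2), Function('g')(-4, 5)), B), 2) = Pow(Add(Add(Mul(4, -2), 1), 883), 2) = Pow(Add(Add(-8, 1), 883), 2) = Pow(Add(-7, 883), 2) = Pow(876, 2) = 767376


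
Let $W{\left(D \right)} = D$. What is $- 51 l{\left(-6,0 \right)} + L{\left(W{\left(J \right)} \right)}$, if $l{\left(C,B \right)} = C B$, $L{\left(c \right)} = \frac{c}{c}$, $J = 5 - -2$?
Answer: $1$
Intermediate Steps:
$J = 7$ ($J = 5 + 2 = 7$)
$L{\left(c \right)} = 1$
$l{\left(C,B \right)} = B C$
$- 51 l{\left(-6,0 \right)} + L{\left(W{\left(J \right)} \right)} = - 51 \cdot 0 \left(-6\right) + 1 = \left(-51\right) 0 + 1 = 0 + 1 = 1$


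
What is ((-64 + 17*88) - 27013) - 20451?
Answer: -46032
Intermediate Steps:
((-64 + 17*88) - 27013) - 20451 = ((-64 + 1496) - 27013) - 20451 = (1432 - 27013) - 20451 = -25581 - 20451 = -46032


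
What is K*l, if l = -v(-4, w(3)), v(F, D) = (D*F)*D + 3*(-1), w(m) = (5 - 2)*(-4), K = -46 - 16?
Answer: -35898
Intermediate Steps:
K = -62
w(m) = -12 (w(m) = 3*(-4) = -12)
v(F, D) = -3 + F*D**2 (v(F, D) = F*D**2 - 3 = -3 + F*D**2)
l = 579 (l = -(-3 - 4*(-12)**2) = -(-3 - 4*144) = -(-3 - 576) = -1*(-579) = 579)
K*l = -62*579 = -35898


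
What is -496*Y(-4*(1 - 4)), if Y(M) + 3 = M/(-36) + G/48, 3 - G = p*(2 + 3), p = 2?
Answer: 5177/3 ≈ 1725.7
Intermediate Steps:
G = -7 (G = 3 - 2*(2 + 3) = 3 - 2*5 = 3 - 1*10 = 3 - 10 = -7)
Y(M) = -151/48 - M/36 (Y(M) = -3 + (M/(-36) - 7/48) = -3 + (M*(-1/36) - 7*1/48) = -3 + (-M/36 - 7/48) = -3 + (-7/48 - M/36) = -151/48 - M/36)
-496*Y(-4*(1 - 4)) = -496*(-151/48 - (-1)*(1 - 4)/9) = -496*(-151/48 - (-1)*(-3)/9) = -496*(-151/48 - 1/36*12) = -496*(-151/48 - ⅓) = -496*(-167/48) = 5177/3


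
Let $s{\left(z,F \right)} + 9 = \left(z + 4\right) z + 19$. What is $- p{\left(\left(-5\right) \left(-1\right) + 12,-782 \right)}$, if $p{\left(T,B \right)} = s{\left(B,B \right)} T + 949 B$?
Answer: $-9600784$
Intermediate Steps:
$s{\left(z,F \right)} = 10 + z \left(4 + z\right)$ ($s{\left(z,F \right)} = -9 + \left(\left(z + 4\right) z + 19\right) = -9 + \left(\left(4 + z\right) z + 19\right) = -9 + \left(z \left(4 + z\right) + 19\right) = -9 + \left(19 + z \left(4 + z\right)\right) = 10 + z \left(4 + z\right)$)
$p{\left(T,B \right)} = 949 B + T \left(10 + B^{2} + 4 B\right)$ ($p{\left(T,B \right)} = \left(10 + B^{2} + 4 B\right) T + 949 B = T \left(10 + B^{2} + 4 B\right) + 949 B = 949 B + T \left(10 + B^{2} + 4 B\right)$)
$- p{\left(\left(-5\right) \left(-1\right) + 12,-782 \right)} = - (949 \left(-782\right) + \left(\left(-5\right) \left(-1\right) + 12\right) \left(10 + \left(-782\right)^{2} + 4 \left(-782\right)\right)) = - (-742118 + \left(5 + 12\right) \left(10 + 611524 - 3128\right)) = - (-742118 + 17 \cdot 608406) = - (-742118 + 10342902) = \left(-1\right) 9600784 = -9600784$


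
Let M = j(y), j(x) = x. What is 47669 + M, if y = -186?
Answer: 47483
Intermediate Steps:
M = -186
47669 + M = 47669 - 186 = 47483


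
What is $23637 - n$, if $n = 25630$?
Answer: $-1993$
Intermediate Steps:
$23637 - n = 23637 - 25630 = -1993$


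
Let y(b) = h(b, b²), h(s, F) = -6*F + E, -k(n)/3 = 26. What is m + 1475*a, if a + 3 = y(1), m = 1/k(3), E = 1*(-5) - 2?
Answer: -1840801/78 ≈ -23600.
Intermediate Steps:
k(n) = -78 (k(n) = -3*26 = -78)
E = -7 (E = -5 - 2 = -7)
h(s, F) = -7 - 6*F (h(s, F) = -6*F - 7 = -7 - 6*F)
y(b) = -7 - 6*b²
m = -1/78 (m = 1/(-78) = -1/78 ≈ -0.012821)
a = -16 (a = -3 + (-7 - 6*1²) = -3 + (-7 - 6*1) = -3 + (-7 - 6) = -3 - 13 = -16)
m + 1475*a = -1/78 + 1475*(-16) = -1/78 - 23600 = -1840801/78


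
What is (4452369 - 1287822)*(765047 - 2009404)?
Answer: -3937826211279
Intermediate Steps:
(4452369 - 1287822)*(765047 - 2009404) = 3164547*(-1244357) = -3937826211279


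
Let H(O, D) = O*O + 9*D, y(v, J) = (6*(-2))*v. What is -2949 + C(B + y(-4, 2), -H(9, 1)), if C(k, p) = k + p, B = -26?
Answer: -3017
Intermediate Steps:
y(v, J) = -12*v
H(O, D) = O² + 9*D
-2949 + C(B + y(-4, 2), -H(9, 1)) = -2949 + ((-26 - 12*(-4)) - (9² + 9*1)) = -2949 + ((-26 + 48) - (81 + 9)) = -2949 + (22 - 1*90) = -2949 + (22 - 90) = -2949 - 68 = -3017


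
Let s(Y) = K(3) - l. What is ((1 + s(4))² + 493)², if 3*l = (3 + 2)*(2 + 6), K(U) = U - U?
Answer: 33709636/81 ≈ 4.1617e+5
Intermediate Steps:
K(U) = 0
l = 40/3 (l = ((3 + 2)*(2 + 6))/3 = (5*8)/3 = (⅓)*40 = 40/3 ≈ 13.333)
s(Y) = -40/3 (s(Y) = 0 - 1*40/3 = 0 - 40/3 = -40/3)
((1 + s(4))² + 493)² = ((1 - 40/3)² + 493)² = ((-37/3)² + 493)² = (1369/9 + 493)² = (5806/9)² = 33709636/81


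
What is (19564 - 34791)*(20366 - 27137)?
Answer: 103102017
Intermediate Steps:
(19564 - 34791)*(20366 - 27137) = -15227*(-6771) = 103102017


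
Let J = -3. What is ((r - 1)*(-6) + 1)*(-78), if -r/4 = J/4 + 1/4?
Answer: 390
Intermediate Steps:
r = 2 (r = -4*(-3/4 + 1/4) = -4*(-3*¼ + 1*(¼)) = -4*(-¾ + ¼) = -4*(-½) = 2)
((r - 1)*(-6) + 1)*(-78) = ((2 - 1)*(-6) + 1)*(-78) = (1*(-6) + 1)*(-78) = (-6 + 1)*(-78) = -5*(-78) = 390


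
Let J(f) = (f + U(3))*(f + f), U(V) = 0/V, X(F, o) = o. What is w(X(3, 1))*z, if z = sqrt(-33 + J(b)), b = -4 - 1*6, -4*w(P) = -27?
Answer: 27*sqrt(167)/4 ≈ 87.229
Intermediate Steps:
w(P) = 27/4 (w(P) = -1/4*(-27) = 27/4)
U(V) = 0
b = -10 (b = -4 - 6 = -10)
J(f) = 2*f**2 (J(f) = (f + 0)*(f + f) = f*(2*f) = 2*f**2)
z = sqrt(167) (z = sqrt(-33 + 2*(-10)**2) = sqrt(-33 + 2*100) = sqrt(-33 + 200) = sqrt(167) ≈ 12.923)
w(X(3, 1))*z = 27*sqrt(167)/4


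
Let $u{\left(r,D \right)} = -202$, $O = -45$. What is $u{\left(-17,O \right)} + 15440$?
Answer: $15238$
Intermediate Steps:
$u{\left(-17,O \right)} + 15440 = -202 + 15440 = 15238$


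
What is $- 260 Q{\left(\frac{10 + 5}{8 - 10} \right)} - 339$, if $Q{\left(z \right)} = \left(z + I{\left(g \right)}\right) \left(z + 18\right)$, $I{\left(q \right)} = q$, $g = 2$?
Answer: $14676$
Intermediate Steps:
$Q{\left(z \right)} = \left(2 + z\right) \left(18 + z\right)$ ($Q{\left(z \right)} = \left(z + 2\right) \left(z + 18\right) = \left(2 + z\right) \left(18 + z\right)$)
$- 260 Q{\left(\frac{10 + 5}{8 - 10} \right)} - 339 = - 260 \left(36 + \left(\frac{10 + 5}{8 - 10}\right)^{2} + 20 \frac{10 + 5}{8 - 10}\right) - 339 = - 260 \left(36 + \left(\frac{15}{-2}\right)^{2} + 20 \frac{15}{-2}\right) - 339 = - 260 \left(36 + \left(15 \left(- \frac{1}{2}\right)\right)^{2} + 20 \cdot 15 \left(- \frac{1}{2}\right)\right) - 339 = - 260 \left(36 + \left(- \frac{15}{2}\right)^{2} + 20 \left(- \frac{15}{2}\right)\right) - 339 = - 260 \left(36 + \frac{225}{4} - 150\right) - 339 = \left(-260\right) \left(- \frac{231}{4}\right) - 339 = 15015 - 339 = 14676$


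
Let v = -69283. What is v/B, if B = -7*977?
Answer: 69283/6839 ≈ 10.131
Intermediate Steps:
B = -6839
v/B = -69283/(-6839) = -69283*(-1/6839) = 69283/6839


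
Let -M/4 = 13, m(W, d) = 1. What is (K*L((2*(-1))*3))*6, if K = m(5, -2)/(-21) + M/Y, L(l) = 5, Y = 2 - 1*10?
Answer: 1355/7 ≈ 193.57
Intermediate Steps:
M = -52 (M = -4*13 = -52)
Y = -8 (Y = 2 - 10 = -8)
K = 271/42 (K = 1/(-21) - 52/(-8) = 1*(-1/21) - 52*(-⅛) = -1/21 + 13/2 = 271/42 ≈ 6.4524)
(K*L((2*(-1))*3))*6 = ((271/42)*5)*6 = (1355/42)*6 = 1355/7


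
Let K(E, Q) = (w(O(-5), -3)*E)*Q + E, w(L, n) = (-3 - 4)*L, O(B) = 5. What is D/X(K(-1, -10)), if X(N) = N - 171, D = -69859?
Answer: 69859/522 ≈ 133.83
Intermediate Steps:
w(L, n) = -7*L
K(E, Q) = E - 35*E*Q (K(E, Q) = ((-7*5)*E)*Q + E = (-35*E)*Q + E = -35*E*Q + E = E - 35*E*Q)
X(N) = -171 + N
D/X(K(-1, -10)) = -69859/(-171 - (1 - 35*(-10))) = -69859/(-171 - (1 + 350)) = -69859/(-171 - 1*351) = -69859/(-171 - 351) = -69859/(-522) = -69859*(-1/522) = 69859/522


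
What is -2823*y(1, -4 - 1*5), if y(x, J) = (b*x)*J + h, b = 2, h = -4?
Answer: 62106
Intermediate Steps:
y(x, J) = -4 + 2*J*x (y(x, J) = (2*x)*J - 4 = 2*J*x - 4 = -4 + 2*J*x)
-2823*y(1, -4 - 1*5) = -2823*(-4 + 2*(-4 - 1*5)*1) = -2823*(-4 + 2*(-4 - 5)*1) = -2823*(-4 + 2*(-9)*1) = -2823*(-4 - 18) = -2823*(-22) = 62106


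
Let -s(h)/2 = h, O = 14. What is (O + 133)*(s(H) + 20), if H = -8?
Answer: 5292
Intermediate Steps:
s(h) = -2*h
(O + 133)*(s(H) + 20) = (14 + 133)*(-2*(-8) + 20) = 147*(16 + 20) = 147*36 = 5292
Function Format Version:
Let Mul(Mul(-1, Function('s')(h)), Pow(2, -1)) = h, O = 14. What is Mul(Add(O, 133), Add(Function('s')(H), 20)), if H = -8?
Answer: 5292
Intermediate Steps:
Function('s')(h) = Mul(-2, h)
Mul(Add(O, 133), Add(Function('s')(H), 20)) = Mul(Add(14, 133), Add(Mul(-2, -8), 20)) = Mul(147, Add(16, 20)) = Mul(147, 36) = 5292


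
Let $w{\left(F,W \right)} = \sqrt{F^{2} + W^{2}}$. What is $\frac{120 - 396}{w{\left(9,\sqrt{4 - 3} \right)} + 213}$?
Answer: $- \frac{2556}{1969} + \frac{12 \sqrt{82}}{1969} \approx -1.2429$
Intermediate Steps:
$\frac{120 - 396}{w{\left(9,\sqrt{4 - 3} \right)} + 213} = \frac{120 - 396}{\sqrt{9^{2} + \left(\sqrt{4 - 3}\right)^{2}} + 213} = - \frac{276}{\sqrt{81 + \left(\sqrt{1}\right)^{2}} + 213} = - \frac{276}{\sqrt{81 + 1^{2}} + 213} = - \frac{276}{\sqrt{81 + 1} + 213} = - \frac{276}{\sqrt{82} + 213} = - \frac{276}{213 + \sqrt{82}}$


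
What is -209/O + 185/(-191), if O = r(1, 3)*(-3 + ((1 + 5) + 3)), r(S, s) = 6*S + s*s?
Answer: -56569/17190 ≈ -3.2908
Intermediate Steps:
r(S, s) = s**2 + 6*S (r(S, s) = 6*S + s**2 = s**2 + 6*S)
O = 90 (O = (3**2 + 6*1)*(-3 + ((1 + 5) + 3)) = (9 + 6)*(-3 + (6 + 3)) = 15*(-3 + 9) = 15*6 = 90)
-209/O + 185/(-191) = -209/90 + 185/(-191) = -209*1/90 + 185*(-1/191) = -209/90 - 185/191 = -56569/17190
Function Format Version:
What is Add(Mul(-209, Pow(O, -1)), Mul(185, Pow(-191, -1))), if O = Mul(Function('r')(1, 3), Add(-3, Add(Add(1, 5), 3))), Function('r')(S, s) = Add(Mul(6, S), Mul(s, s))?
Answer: Rational(-56569, 17190) ≈ -3.2908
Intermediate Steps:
Function('r')(S, s) = Add(Pow(s, 2), Mul(6, S)) (Function('r')(S, s) = Add(Mul(6, S), Pow(s, 2)) = Add(Pow(s, 2), Mul(6, S)))
O = 90 (O = Mul(Add(Pow(3, 2), Mul(6, 1)), Add(-3, Add(Add(1, 5), 3))) = Mul(Add(9, 6), Add(-3, Add(6, 3))) = Mul(15, Add(-3, 9)) = Mul(15, 6) = 90)
Add(Mul(-209, Pow(O, -1)), Mul(185, Pow(-191, -1))) = Add(Mul(-209, Pow(90, -1)), Mul(185, Pow(-191, -1))) = Add(Mul(-209, Rational(1, 90)), Mul(185, Rational(-1, 191))) = Add(Rational(-209, 90), Rational(-185, 191)) = Rational(-56569, 17190)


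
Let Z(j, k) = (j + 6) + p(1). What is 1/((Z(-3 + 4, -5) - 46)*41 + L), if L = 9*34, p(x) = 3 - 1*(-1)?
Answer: -1/1129 ≈ -0.00088574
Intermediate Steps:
p(x) = 4 (p(x) = 3 + 1 = 4)
L = 306
Z(j, k) = 10 + j (Z(j, k) = (j + 6) + 4 = (6 + j) + 4 = 10 + j)
1/((Z(-3 + 4, -5) - 46)*41 + L) = 1/(((10 + (-3 + 4)) - 46)*41 + 306) = 1/(((10 + 1) - 46)*41 + 306) = 1/((11 - 46)*41 + 306) = 1/(-35*41 + 306) = 1/(-1435 + 306) = 1/(-1129) = -1/1129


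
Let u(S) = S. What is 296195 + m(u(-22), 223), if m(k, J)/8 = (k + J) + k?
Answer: 297627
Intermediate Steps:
m(k, J) = 8*J + 16*k (m(k, J) = 8*((k + J) + k) = 8*((J + k) + k) = 8*(J + 2*k) = 8*J + 16*k)
296195 + m(u(-22), 223) = 296195 + (8*223 + 16*(-22)) = 296195 + (1784 - 352) = 296195 + 1432 = 297627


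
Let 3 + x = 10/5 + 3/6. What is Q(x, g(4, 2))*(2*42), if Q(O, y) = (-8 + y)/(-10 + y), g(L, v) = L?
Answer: 56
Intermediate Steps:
x = -1/2 (x = -3 + (10/5 + 3/6) = -3 + (10*(1/5) + 3*(1/6)) = -3 + (2 + 1/2) = -3 + 5/2 = -1/2 ≈ -0.50000)
Q(O, y) = (-8 + y)/(-10 + y)
Q(x, g(4, 2))*(2*42) = ((-8 + 4)/(-10 + 4))*(2*42) = (-4/(-6))*84 = -1/6*(-4)*84 = (2/3)*84 = 56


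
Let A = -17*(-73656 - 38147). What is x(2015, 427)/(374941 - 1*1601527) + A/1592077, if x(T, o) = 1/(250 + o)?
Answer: 1578298159775945/1322058706125594 ≈ 1.1938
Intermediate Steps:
A = 1900651 (A = -17*(-111803) = 1900651)
x(2015, 427)/(374941 - 1*1601527) + A/1592077 = 1/((250 + 427)*(374941 - 1*1601527)) + 1900651/1592077 = 1/(677*(374941 - 1601527)) + 1900651*(1/1592077) = (1/677)/(-1226586) + 1900651/1592077 = (1/677)*(-1/1226586) + 1900651/1592077 = -1/830398722 + 1900651/1592077 = 1578298159775945/1322058706125594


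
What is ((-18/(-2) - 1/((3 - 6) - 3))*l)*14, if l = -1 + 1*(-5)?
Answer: -770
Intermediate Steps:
l = -6 (l = -1 - 5 = -6)
((-18/(-2) - 1/((3 - 6) - 3))*l)*14 = ((-18/(-2) - 1/((3 - 6) - 3))*(-6))*14 = ((-18*(-½) - 1/(-3 - 3))*(-6))*14 = ((9 - 1/(-6))*(-6))*14 = ((9 - 1*(-⅙))*(-6))*14 = ((9 + ⅙)*(-6))*14 = ((55/6)*(-6))*14 = -55*14 = -770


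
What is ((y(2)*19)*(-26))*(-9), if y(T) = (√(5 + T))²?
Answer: 31122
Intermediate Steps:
y(T) = 5 + T
((y(2)*19)*(-26))*(-9) = (((5 + 2)*19)*(-26))*(-9) = ((7*19)*(-26))*(-9) = (133*(-26))*(-9) = -3458*(-9) = 31122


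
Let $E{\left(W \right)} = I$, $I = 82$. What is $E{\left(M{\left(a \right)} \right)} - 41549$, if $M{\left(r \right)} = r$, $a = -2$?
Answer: $-41467$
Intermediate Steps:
$E{\left(W \right)} = 82$
$E{\left(M{\left(a \right)} \right)} - 41549 = 82 - 41549 = -41467$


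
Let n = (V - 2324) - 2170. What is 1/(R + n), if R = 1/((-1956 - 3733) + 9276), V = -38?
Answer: -3587/16256283 ≈ -0.00022065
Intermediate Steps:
n = -4532 (n = (-38 - 2324) - 2170 = -2362 - 2170 = -4532)
R = 1/3587 (R = 1/(-5689 + 9276) = 1/3587 ≈ 0.00027878)
1/(R + n) = 1/(1/3587 - 4532) = 1/(-16256283/3587) = -3587/16256283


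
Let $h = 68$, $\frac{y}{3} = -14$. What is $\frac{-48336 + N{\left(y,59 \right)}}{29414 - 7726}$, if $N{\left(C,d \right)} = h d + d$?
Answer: $- \frac{44265}{21688} \approx -2.041$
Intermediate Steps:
$y = -42$ ($y = 3 \left(-14\right) = -42$)
$N{\left(C,d \right)} = 69 d$ ($N{\left(C,d \right)} = 68 d + d = 69 d$)
$\frac{-48336 + N{\left(y,59 \right)}}{29414 - 7726} = \frac{-48336 + 69 \cdot 59}{29414 - 7726} = \frac{-48336 + 4071}{21688} = \left(-44265\right) \frac{1}{21688} = - \frac{44265}{21688}$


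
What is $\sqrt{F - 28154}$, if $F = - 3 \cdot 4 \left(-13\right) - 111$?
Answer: $i \sqrt{28109} \approx 167.66 i$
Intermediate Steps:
$F = 45$ ($F = \left(-3\right) \left(-52\right) - 111 = 156 - 111 = 45$)
$\sqrt{F - 28154} = \sqrt{45 - 28154} = \sqrt{-28109} = i \sqrt{28109}$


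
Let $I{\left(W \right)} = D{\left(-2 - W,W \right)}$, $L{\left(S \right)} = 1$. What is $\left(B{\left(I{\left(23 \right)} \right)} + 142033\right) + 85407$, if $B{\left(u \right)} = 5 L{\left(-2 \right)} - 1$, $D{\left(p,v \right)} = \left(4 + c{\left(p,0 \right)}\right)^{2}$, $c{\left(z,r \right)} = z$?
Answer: $227444$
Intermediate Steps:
$D{\left(p,v \right)} = \left(4 + p\right)^{2}$
$I{\left(W \right)} = \left(2 - W\right)^{2}$ ($I{\left(W \right)} = \left(4 - \left(2 + W\right)\right)^{2} = \left(2 - W\right)^{2}$)
$B{\left(u \right)} = 4$ ($B{\left(u \right)} = 5 \cdot 1 - 1 = 5 - 1 = 4$)
$\left(B{\left(I{\left(23 \right)} \right)} + 142033\right) + 85407 = \left(4 + 142033\right) + 85407 = 142037 + 85407 = 227444$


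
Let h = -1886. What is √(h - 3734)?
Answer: 2*I*√1405 ≈ 74.967*I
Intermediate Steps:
√(h - 3734) = √(-1886 - 3734) = √(-5620) = 2*I*√1405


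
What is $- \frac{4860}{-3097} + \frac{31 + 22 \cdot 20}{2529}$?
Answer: $\frac{4583209}{2610771} \approx 1.7555$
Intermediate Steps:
$- \frac{4860}{-3097} + \frac{31 + 22 \cdot 20}{2529} = \left(-4860\right) \left(- \frac{1}{3097}\right) + \left(31 + 440\right) \frac{1}{2529} = \frac{4860}{3097} + 471 \cdot \frac{1}{2529} = \frac{4860}{3097} + \frac{157}{843} = \frac{4583209}{2610771}$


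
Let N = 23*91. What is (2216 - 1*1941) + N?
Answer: 2368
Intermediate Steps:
N = 2093
(2216 - 1*1941) + N = (2216 - 1*1941) + 2093 = (2216 - 1941) + 2093 = 275 + 2093 = 2368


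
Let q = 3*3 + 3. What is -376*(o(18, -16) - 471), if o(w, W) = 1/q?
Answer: 531194/3 ≈ 1.7706e+5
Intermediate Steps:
q = 12 (q = 9 + 3 = 12)
o(w, W) = 1/12
-376*(o(18, -16) - 471) = -376*(1/12 - 471) = -376*(-5651/12) = 531194/3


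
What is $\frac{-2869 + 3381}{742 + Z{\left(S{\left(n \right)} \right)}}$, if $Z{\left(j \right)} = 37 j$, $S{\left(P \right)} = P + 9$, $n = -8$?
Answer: $\frac{512}{779} \approx 0.65725$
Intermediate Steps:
$S{\left(P \right)} = 9 + P$
$\frac{-2869 + 3381}{742 + Z{\left(S{\left(n \right)} \right)}} = \frac{-2869 + 3381}{742 + 37 \left(9 - 8\right)} = \frac{512}{742 + 37 \cdot 1} = \frac{512}{742 + 37} = \frac{512}{779}$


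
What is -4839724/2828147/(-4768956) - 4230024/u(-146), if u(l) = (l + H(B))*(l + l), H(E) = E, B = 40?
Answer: -1782863716961804110/13045599247733577 ≈ -136.66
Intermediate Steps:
u(l) = 2*l*(40 + l) (u(l) = (l + 40)*(l + l) = (40 + l)*(2*l) = 2*l*(40 + l))
-4839724/2828147/(-4768956) - 4230024/u(-146) = -4839724/2828147/(-4768956) - 4230024*(-1/(292*(40 - 146))) = -4839724*1/2828147*(-1/4768956) - 4230024/(2*(-146)*(-106)) = -4839724/2828147*(-1/4768956) - 4230024/30952 = 1209931/3371827151133 - 4230024*1/30952 = 1209931/3371827151133 - 528753/3869 = -1782863716961804110/13045599247733577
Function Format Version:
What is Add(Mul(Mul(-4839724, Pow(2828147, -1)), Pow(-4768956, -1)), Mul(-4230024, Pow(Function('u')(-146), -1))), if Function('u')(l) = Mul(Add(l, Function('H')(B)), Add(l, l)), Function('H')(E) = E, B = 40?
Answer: Rational(-1782863716961804110, 13045599247733577) ≈ -136.66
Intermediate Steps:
Function('u')(l) = Mul(2, l, Add(40, l)) (Function('u')(l) = Mul(Add(l, 40), Add(l, l)) = Mul(Add(40, l), Mul(2, l)) = Mul(2, l, Add(40, l)))
Add(Mul(Mul(-4839724, Pow(2828147, -1)), Pow(-4768956, -1)), Mul(-4230024, Pow(Function('u')(-146), -1))) = Add(Mul(Mul(-4839724, Pow(2828147, -1)), Pow(-4768956, -1)), Mul(-4230024, Pow(Mul(2, -146, Add(40, -146)), -1))) = Add(Mul(Mul(-4839724, Rational(1, 2828147)), Rational(-1, 4768956)), Mul(-4230024, Pow(Mul(2, -146, -106), -1))) = Add(Mul(Rational(-4839724, 2828147), Rational(-1, 4768956)), Mul(-4230024, Pow(30952, -1))) = Add(Rational(1209931, 3371827151133), Mul(-4230024, Rational(1, 30952))) = Add(Rational(1209931, 3371827151133), Rational(-528753, 3869)) = Rational(-1782863716961804110, 13045599247733577)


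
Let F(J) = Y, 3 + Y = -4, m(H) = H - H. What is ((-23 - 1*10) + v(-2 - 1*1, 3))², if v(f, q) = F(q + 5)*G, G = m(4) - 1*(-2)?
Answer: 2209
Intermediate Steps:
m(H) = 0
G = 2 (G = 0 - 1*(-2) = 0 + 2 = 2)
Y = -7 (Y = -3 - 4 = -7)
F(J) = -7
v(f, q) = -14 (v(f, q) = -7*2 = -14)
((-23 - 1*10) + v(-2 - 1*1, 3))² = ((-23 - 1*10) - 14)² = ((-23 - 10) - 14)² = (-33 - 14)² = (-47)² = 2209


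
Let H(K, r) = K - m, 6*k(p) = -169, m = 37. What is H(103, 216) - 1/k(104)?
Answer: 11160/169 ≈ 66.036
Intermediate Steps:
k(p) = -169/6 (k(p) = (1/6)*(-169) = -169/6)
H(K, r) = -37 + K (H(K, r) = K - 1*37 = K - 37 = -37 + K)
H(103, 216) - 1/k(104) = (-37 + 103) - 1/(-169/6) = 66 - 1*(-6/169) = 66 + 6/169 = 11160/169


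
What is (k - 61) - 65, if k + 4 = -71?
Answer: -201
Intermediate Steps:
k = -75 (k = -4 - 71 = -75)
(k - 61) - 65 = (-75 - 61) - 65 = -136 - 65 = -201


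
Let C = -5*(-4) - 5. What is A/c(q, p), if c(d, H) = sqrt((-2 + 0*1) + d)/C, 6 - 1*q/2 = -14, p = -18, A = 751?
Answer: 11265*sqrt(38)/38 ≈ 1827.4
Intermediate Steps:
C = 15 (C = 20 - 5 = 15)
q = 40 (q = 12 - 2*(-14) = 12 + 28 = 40)
c(d, H) = sqrt(-2 + d)/15 (c(d, H) = sqrt((-2 + 0*1) + d)/15 = sqrt((-2 + 0) + d)*(1/15) = sqrt(-2 + d)*(1/15) = sqrt(-2 + d)/15)
A/c(q, p) = 751/((sqrt(-2 + 40)/15)) = 751/((sqrt(38)/15)) = 751*(15*sqrt(38)/38) = 11265*sqrt(38)/38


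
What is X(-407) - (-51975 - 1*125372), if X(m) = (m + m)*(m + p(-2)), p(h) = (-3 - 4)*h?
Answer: 497249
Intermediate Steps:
p(h) = -7*h
X(m) = 2*m*(14 + m) (X(m) = (m + m)*(m - 7*(-2)) = (2*m)*(m + 14) = (2*m)*(14 + m) = 2*m*(14 + m))
X(-407) - (-51975 - 1*125372) = 2*(-407)*(14 - 407) - (-51975 - 1*125372) = 2*(-407)*(-393) - (-51975 - 125372) = 319902 - 1*(-177347) = 319902 + 177347 = 497249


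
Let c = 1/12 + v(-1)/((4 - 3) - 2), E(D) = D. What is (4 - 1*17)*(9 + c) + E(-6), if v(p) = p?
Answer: -1645/12 ≈ -137.08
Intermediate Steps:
c = 13/12 (c = 1/12 - 1/((4 - 3) - 2) = 1*(1/12) - 1/(1 - 2) = 1/12 - 1/(-1) = 1/12 - 1*(-1) = 1/12 + 1 = 13/12 ≈ 1.0833)
(4 - 1*17)*(9 + c) + E(-6) = (4 - 1*17)*(9 + 13/12) - 6 = (4 - 17)*(121/12) - 6 = -13*121/12 - 6 = -1573/12 - 6 = -1645/12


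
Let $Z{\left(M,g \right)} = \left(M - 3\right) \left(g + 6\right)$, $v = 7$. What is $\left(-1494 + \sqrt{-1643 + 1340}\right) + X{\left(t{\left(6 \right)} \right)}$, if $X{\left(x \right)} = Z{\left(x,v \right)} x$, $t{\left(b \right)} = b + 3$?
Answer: $-792 + i \sqrt{303} \approx -792.0 + 17.407 i$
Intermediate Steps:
$t{\left(b \right)} = 3 + b$
$Z{\left(M,g \right)} = \left(-3 + M\right) \left(6 + g\right)$
$X{\left(x \right)} = x \left(-39 + 13 x\right)$ ($X{\left(x \right)} = \left(-18 - 21 + 6 x + x 7\right) x = \left(-18 - 21 + 6 x + 7 x\right) x = \left(-39 + 13 x\right) x = x \left(-39 + 13 x\right)$)
$\left(-1494 + \sqrt{-1643 + 1340}\right) + X{\left(t{\left(6 \right)} \right)} = \left(-1494 + \sqrt{-1643 + 1340}\right) + 13 \left(3 + 6\right) \left(-3 + \left(3 + 6\right)\right) = \left(-1494 + \sqrt{-303}\right) + 13 \cdot 9 \left(-3 + 9\right) = \left(-1494 + i \sqrt{303}\right) + 13 \cdot 9 \cdot 6 = \left(-1494 + i \sqrt{303}\right) + 702 = -792 + i \sqrt{303}$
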